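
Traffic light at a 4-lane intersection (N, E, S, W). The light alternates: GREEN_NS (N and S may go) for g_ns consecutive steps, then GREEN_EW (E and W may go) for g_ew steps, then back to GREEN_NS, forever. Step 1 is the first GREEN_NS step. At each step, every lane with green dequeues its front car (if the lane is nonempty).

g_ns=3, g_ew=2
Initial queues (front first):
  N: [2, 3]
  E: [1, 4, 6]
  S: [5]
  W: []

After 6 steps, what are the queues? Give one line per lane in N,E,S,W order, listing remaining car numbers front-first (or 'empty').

Step 1 [NS]: N:car2-GO,E:wait,S:car5-GO,W:wait | queues: N=1 E=3 S=0 W=0
Step 2 [NS]: N:car3-GO,E:wait,S:empty,W:wait | queues: N=0 E=3 S=0 W=0
Step 3 [NS]: N:empty,E:wait,S:empty,W:wait | queues: N=0 E=3 S=0 W=0
Step 4 [EW]: N:wait,E:car1-GO,S:wait,W:empty | queues: N=0 E=2 S=0 W=0
Step 5 [EW]: N:wait,E:car4-GO,S:wait,W:empty | queues: N=0 E=1 S=0 W=0
Step 6 [NS]: N:empty,E:wait,S:empty,W:wait | queues: N=0 E=1 S=0 W=0

N: empty
E: 6
S: empty
W: empty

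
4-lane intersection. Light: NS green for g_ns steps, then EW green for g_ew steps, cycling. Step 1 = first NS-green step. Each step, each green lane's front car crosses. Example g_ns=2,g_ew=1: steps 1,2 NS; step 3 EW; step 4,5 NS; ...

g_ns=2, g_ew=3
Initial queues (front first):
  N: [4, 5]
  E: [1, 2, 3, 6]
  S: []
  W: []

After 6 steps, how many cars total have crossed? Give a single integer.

Answer: 5

Derivation:
Step 1 [NS]: N:car4-GO,E:wait,S:empty,W:wait | queues: N=1 E=4 S=0 W=0
Step 2 [NS]: N:car5-GO,E:wait,S:empty,W:wait | queues: N=0 E=4 S=0 W=0
Step 3 [EW]: N:wait,E:car1-GO,S:wait,W:empty | queues: N=0 E=3 S=0 W=0
Step 4 [EW]: N:wait,E:car2-GO,S:wait,W:empty | queues: N=0 E=2 S=0 W=0
Step 5 [EW]: N:wait,E:car3-GO,S:wait,W:empty | queues: N=0 E=1 S=0 W=0
Step 6 [NS]: N:empty,E:wait,S:empty,W:wait | queues: N=0 E=1 S=0 W=0
Cars crossed by step 6: 5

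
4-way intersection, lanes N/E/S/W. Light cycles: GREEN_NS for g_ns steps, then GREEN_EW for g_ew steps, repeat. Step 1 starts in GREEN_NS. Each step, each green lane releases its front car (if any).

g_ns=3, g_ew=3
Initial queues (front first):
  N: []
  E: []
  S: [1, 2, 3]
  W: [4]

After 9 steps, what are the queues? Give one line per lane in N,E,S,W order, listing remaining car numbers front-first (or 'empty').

Step 1 [NS]: N:empty,E:wait,S:car1-GO,W:wait | queues: N=0 E=0 S=2 W=1
Step 2 [NS]: N:empty,E:wait,S:car2-GO,W:wait | queues: N=0 E=0 S=1 W=1
Step 3 [NS]: N:empty,E:wait,S:car3-GO,W:wait | queues: N=0 E=0 S=0 W=1
Step 4 [EW]: N:wait,E:empty,S:wait,W:car4-GO | queues: N=0 E=0 S=0 W=0

N: empty
E: empty
S: empty
W: empty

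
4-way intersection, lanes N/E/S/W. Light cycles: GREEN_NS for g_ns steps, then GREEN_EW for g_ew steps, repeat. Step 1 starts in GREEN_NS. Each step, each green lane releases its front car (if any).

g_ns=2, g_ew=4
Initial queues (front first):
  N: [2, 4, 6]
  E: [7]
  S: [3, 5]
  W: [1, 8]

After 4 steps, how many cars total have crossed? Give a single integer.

Answer: 7

Derivation:
Step 1 [NS]: N:car2-GO,E:wait,S:car3-GO,W:wait | queues: N=2 E=1 S=1 W=2
Step 2 [NS]: N:car4-GO,E:wait,S:car5-GO,W:wait | queues: N=1 E=1 S=0 W=2
Step 3 [EW]: N:wait,E:car7-GO,S:wait,W:car1-GO | queues: N=1 E=0 S=0 W=1
Step 4 [EW]: N:wait,E:empty,S:wait,W:car8-GO | queues: N=1 E=0 S=0 W=0
Cars crossed by step 4: 7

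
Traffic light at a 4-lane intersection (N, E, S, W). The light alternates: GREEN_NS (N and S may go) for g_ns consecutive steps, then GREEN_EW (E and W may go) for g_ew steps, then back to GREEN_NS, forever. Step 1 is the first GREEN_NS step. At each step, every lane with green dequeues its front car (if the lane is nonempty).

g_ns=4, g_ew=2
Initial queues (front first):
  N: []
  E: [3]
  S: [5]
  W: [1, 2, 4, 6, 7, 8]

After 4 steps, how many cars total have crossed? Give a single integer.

Step 1 [NS]: N:empty,E:wait,S:car5-GO,W:wait | queues: N=0 E=1 S=0 W=6
Step 2 [NS]: N:empty,E:wait,S:empty,W:wait | queues: N=0 E=1 S=0 W=6
Step 3 [NS]: N:empty,E:wait,S:empty,W:wait | queues: N=0 E=1 S=0 W=6
Step 4 [NS]: N:empty,E:wait,S:empty,W:wait | queues: N=0 E=1 S=0 W=6
Cars crossed by step 4: 1

Answer: 1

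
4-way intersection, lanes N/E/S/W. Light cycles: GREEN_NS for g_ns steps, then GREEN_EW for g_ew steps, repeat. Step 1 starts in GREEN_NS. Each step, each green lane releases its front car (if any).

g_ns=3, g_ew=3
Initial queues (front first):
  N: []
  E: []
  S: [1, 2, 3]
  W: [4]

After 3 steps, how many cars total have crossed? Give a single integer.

Step 1 [NS]: N:empty,E:wait,S:car1-GO,W:wait | queues: N=0 E=0 S=2 W=1
Step 2 [NS]: N:empty,E:wait,S:car2-GO,W:wait | queues: N=0 E=0 S=1 W=1
Step 3 [NS]: N:empty,E:wait,S:car3-GO,W:wait | queues: N=0 E=0 S=0 W=1
Cars crossed by step 3: 3

Answer: 3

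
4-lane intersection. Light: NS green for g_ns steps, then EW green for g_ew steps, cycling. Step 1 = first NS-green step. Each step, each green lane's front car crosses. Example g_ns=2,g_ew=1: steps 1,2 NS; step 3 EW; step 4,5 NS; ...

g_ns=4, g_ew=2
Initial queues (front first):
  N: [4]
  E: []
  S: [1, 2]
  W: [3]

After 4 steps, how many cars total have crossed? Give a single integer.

Answer: 3

Derivation:
Step 1 [NS]: N:car4-GO,E:wait,S:car1-GO,W:wait | queues: N=0 E=0 S=1 W=1
Step 2 [NS]: N:empty,E:wait,S:car2-GO,W:wait | queues: N=0 E=0 S=0 W=1
Step 3 [NS]: N:empty,E:wait,S:empty,W:wait | queues: N=0 E=0 S=0 W=1
Step 4 [NS]: N:empty,E:wait,S:empty,W:wait | queues: N=0 E=0 S=0 W=1
Cars crossed by step 4: 3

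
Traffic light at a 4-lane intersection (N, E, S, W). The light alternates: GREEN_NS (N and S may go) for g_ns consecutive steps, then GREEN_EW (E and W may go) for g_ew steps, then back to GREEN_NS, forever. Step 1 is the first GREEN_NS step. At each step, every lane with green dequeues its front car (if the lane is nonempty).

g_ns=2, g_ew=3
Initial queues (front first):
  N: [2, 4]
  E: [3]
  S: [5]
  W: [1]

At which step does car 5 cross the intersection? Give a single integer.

Step 1 [NS]: N:car2-GO,E:wait,S:car5-GO,W:wait | queues: N=1 E=1 S=0 W=1
Step 2 [NS]: N:car4-GO,E:wait,S:empty,W:wait | queues: N=0 E=1 S=0 W=1
Step 3 [EW]: N:wait,E:car3-GO,S:wait,W:car1-GO | queues: N=0 E=0 S=0 W=0
Car 5 crosses at step 1

1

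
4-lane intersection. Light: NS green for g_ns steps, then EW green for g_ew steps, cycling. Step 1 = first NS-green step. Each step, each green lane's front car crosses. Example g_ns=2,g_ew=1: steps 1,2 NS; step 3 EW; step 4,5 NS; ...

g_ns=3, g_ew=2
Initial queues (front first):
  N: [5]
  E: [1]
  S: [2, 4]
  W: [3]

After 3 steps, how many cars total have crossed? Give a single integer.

Step 1 [NS]: N:car5-GO,E:wait,S:car2-GO,W:wait | queues: N=0 E=1 S=1 W=1
Step 2 [NS]: N:empty,E:wait,S:car4-GO,W:wait | queues: N=0 E=1 S=0 W=1
Step 3 [NS]: N:empty,E:wait,S:empty,W:wait | queues: N=0 E=1 S=0 W=1
Cars crossed by step 3: 3

Answer: 3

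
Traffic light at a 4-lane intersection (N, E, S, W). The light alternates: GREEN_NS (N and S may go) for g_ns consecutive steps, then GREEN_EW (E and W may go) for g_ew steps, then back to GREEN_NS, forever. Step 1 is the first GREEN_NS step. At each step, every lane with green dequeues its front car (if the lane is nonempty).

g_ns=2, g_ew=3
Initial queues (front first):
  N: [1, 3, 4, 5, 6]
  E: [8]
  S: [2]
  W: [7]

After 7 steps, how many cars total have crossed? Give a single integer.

Step 1 [NS]: N:car1-GO,E:wait,S:car2-GO,W:wait | queues: N=4 E=1 S=0 W=1
Step 2 [NS]: N:car3-GO,E:wait,S:empty,W:wait | queues: N=3 E=1 S=0 W=1
Step 3 [EW]: N:wait,E:car8-GO,S:wait,W:car7-GO | queues: N=3 E=0 S=0 W=0
Step 4 [EW]: N:wait,E:empty,S:wait,W:empty | queues: N=3 E=0 S=0 W=0
Step 5 [EW]: N:wait,E:empty,S:wait,W:empty | queues: N=3 E=0 S=0 W=0
Step 6 [NS]: N:car4-GO,E:wait,S:empty,W:wait | queues: N=2 E=0 S=0 W=0
Step 7 [NS]: N:car5-GO,E:wait,S:empty,W:wait | queues: N=1 E=0 S=0 W=0
Cars crossed by step 7: 7

Answer: 7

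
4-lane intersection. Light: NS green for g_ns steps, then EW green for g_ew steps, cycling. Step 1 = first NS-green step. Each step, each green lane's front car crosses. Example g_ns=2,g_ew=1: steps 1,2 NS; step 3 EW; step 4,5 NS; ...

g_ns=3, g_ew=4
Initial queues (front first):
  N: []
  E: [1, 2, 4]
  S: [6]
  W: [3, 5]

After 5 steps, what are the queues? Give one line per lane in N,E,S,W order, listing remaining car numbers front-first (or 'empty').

Step 1 [NS]: N:empty,E:wait,S:car6-GO,W:wait | queues: N=0 E=3 S=0 W=2
Step 2 [NS]: N:empty,E:wait,S:empty,W:wait | queues: N=0 E=3 S=0 W=2
Step 3 [NS]: N:empty,E:wait,S:empty,W:wait | queues: N=0 E=3 S=0 W=2
Step 4 [EW]: N:wait,E:car1-GO,S:wait,W:car3-GO | queues: N=0 E=2 S=0 W=1
Step 5 [EW]: N:wait,E:car2-GO,S:wait,W:car5-GO | queues: N=0 E=1 S=0 W=0

N: empty
E: 4
S: empty
W: empty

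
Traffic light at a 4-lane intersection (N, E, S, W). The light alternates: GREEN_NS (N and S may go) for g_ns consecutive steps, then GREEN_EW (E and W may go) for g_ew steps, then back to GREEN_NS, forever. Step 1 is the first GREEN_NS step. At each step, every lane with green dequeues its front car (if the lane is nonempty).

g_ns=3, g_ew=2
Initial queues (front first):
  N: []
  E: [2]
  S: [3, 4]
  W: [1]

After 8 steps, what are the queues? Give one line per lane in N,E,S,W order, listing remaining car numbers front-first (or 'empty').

Step 1 [NS]: N:empty,E:wait,S:car3-GO,W:wait | queues: N=0 E=1 S=1 W=1
Step 2 [NS]: N:empty,E:wait,S:car4-GO,W:wait | queues: N=0 E=1 S=0 W=1
Step 3 [NS]: N:empty,E:wait,S:empty,W:wait | queues: N=0 E=1 S=0 W=1
Step 4 [EW]: N:wait,E:car2-GO,S:wait,W:car1-GO | queues: N=0 E=0 S=0 W=0

N: empty
E: empty
S: empty
W: empty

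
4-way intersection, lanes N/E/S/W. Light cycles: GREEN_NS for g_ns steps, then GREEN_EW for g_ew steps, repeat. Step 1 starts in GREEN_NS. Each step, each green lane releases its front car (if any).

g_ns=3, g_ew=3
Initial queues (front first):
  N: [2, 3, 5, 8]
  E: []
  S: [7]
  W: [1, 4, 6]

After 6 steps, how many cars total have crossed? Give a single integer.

Answer: 7

Derivation:
Step 1 [NS]: N:car2-GO,E:wait,S:car7-GO,W:wait | queues: N=3 E=0 S=0 W=3
Step 2 [NS]: N:car3-GO,E:wait,S:empty,W:wait | queues: N=2 E=0 S=0 W=3
Step 3 [NS]: N:car5-GO,E:wait,S:empty,W:wait | queues: N=1 E=0 S=0 W=3
Step 4 [EW]: N:wait,E:empty,S:wait,W:car1-GO | queues: N=1 E=0 S=0 W=2
Step 5 [EW]: N:wait,E:empty,S:wait,W:car4-GO | queues: N=1 E=0 S=0 W=1
Step 6 [EW]: N:wait,E:empty,S:wait,W:car6-GO | queues: N=1 E=0 S=0 W=0
Cars crossed by step 6: 7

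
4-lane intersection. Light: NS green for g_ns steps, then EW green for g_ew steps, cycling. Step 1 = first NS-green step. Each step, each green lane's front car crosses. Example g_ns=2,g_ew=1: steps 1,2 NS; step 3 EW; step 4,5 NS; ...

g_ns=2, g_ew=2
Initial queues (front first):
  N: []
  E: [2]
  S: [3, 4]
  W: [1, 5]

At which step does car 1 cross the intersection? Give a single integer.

Step 1 [NS]: N:empty,E:wait,S:car3-GO,W:wait | queues: N=0 E=1 S=1 W=2
Step 2 [NS]: N:empty,E:wait,S:car4-GO,W:wait | queues: N=0 E=1 S=0 W=2
Step 3 [EW]: N:wait,E:car2-GO,S:wait,W:car1-GO | queues: N=0 E=0 S=0 W=1
Step 4 [EW]: N:wait,E:empty,S:wait,W:car5-GO | queues: N=0 E=0 S=0 W=0
Car 1 crosses at step 3

3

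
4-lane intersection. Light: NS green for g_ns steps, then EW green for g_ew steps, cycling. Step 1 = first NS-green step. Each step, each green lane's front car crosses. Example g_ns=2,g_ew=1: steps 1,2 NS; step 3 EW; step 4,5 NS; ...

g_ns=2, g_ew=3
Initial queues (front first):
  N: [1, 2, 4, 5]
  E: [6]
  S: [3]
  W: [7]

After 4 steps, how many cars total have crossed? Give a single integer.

Answer: 5

Derivation:
Step 1 [NS]: N:car1-GO,E:wait,S:car3-GO,W:wait | queues: N=3 E=1 S=0 W=1
Step 2 [NS]: N:car2-GO,E:wait,S:empty,W:wait | queues: N=2 E=1 S=0 W=1
Step 3 [EW]: N:wait,E:car6-GO,S:wait,W:car7-GO | queues: N=2 E=0 S=0 W=0
Step 4 [EW]: N:wait,E:empty,S:wait,W:empty | queues: N=2 E=0 S=0 W=0
Cars crossed by step 4: 5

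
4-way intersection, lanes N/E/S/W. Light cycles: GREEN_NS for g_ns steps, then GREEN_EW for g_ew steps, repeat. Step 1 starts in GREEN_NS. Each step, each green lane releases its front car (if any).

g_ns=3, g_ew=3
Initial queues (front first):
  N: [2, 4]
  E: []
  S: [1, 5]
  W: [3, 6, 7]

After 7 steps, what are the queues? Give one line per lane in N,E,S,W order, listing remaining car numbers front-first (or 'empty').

Step 1 [NS]: N:car2-GO,E:wait,S:car1-GO,W:wait | queues: N=1 E=0 S=1 W=3
Step 2 [NS]: N:car4-GO,E:wait,S:car5-GO,W:wait | queues: N=0 E=0 S=0 W=3
Step 3 [NS]: N:empty,E:wait,S:empty,W:wait | queues: N=0 E=0 S=0 W=3
Step 4 [EW]: N:wait,E:empty,S:wait,W:car3-GO | queues: N=0 E=0 S=0 W=2
Step 5 [EW]: N:wait,E:empty,S:wait,W:car6-GO | queues: N=0 E=0 S=0 W=1
Step 6 [EW]: N:wait,E:empty,S:wait,W:car7-GO | queues: N=0 E=0 S=0 W=0

N: empty
E: empty
S: empty
W: empty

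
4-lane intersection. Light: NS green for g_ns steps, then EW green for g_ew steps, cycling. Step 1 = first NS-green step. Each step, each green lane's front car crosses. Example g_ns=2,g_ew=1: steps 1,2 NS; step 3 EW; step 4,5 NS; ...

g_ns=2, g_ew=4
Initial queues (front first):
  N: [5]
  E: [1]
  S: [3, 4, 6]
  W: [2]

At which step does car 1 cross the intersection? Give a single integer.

Step 1 [NS]: N:car5-GO,E:wait,S:car3-GO,W:wait | queues: N=0 E=1 S=2 W=1
Step 2 [NS]: N:empty,E:wait,S:car4-GO,W:wait | queues: N=0 E=1 S=1 W=1
Step 3 [EW]: N:wait,E:car1-GO,S:wait,W:car2-GO | queues: N=0 E=0 S=1 W=0
Step 4 [EW]: N:wait,E:empty,S:wait,W:empty | queues: N=0 E=0 S=1 W=0
Step 5 [EW]: N:wait,E:empty,S:wait,W:empty | queues: N=0 E=0 S=1 W=0
Step 6 [EW]: N:wait,E:empty,S:wait,W:empty | queues: N=0 E=0 S=1 W=0
Step 7 [NS]: N:empty,E:wait,S:car6-GO,W:wait | queues: N=0 E=0 S=0 W=0
Car 1 crosses at step 3

3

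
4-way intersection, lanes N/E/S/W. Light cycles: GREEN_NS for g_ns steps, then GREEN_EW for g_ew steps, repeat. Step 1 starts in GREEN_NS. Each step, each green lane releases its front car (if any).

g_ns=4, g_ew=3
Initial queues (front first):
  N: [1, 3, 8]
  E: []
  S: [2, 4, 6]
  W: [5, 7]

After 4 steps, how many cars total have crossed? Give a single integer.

Answer: 6

Derivation:
Step 1 [NS]: N:car1-GO,E:wait,S:car2-GO,W:wait | queues: N=2 E=0 S=2 W=2
Step 2 [NS]: N:car3-GO,E:wait,S:car4-GO,W:wait | queues: N=1 E=0 S=1 W=2
Step 3 [NS]: N:car8-GO,E:wait,S:car6-GO,W:wait | queues: N=0 E=0 S=0 W=2
Step 4 [NS]: N:empty,E:wait,S:empty,W:wait | queues: N=0 E=0 S=0 W=2
Cars crossed by step 4: 6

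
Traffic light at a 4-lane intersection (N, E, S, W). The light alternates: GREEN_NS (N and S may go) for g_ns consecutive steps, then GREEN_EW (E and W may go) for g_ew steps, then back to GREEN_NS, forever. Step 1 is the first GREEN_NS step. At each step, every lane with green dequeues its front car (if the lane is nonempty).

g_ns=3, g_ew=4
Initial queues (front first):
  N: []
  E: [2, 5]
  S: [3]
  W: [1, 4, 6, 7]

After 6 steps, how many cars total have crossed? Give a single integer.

Answer: 6

Derivation:
Step 1 [NS]: N:empty,E:wait,S:car3-GO,W:wait | queues: N=0 E=2 S=0 W=4
Step 2 [NS]: N:empty,E:wait,S:empty,W:wait | queues: N=0 E=2 S=0 W=4
Step 3 [NS]: N:empty,E:wait,S:empty,W:wait | queues: N=0 E=2 S=0 W=4
Step 4 [EW]: N:wait,E:car2-GO,S:wait,W:car1-GO | queues: N=0 E=1 S=0 W=3
Step 5 [EW]: N:wait,E:car5-GO,S:wait,W:car4-GO | queues: N=0 E=0 S=0 W=2
Step 6 [EW]: N:wait,E:empty,S:wait,W:car6-GO | queues: N=0 E=0 S=0 W=1
Cars crossed by step 6: 6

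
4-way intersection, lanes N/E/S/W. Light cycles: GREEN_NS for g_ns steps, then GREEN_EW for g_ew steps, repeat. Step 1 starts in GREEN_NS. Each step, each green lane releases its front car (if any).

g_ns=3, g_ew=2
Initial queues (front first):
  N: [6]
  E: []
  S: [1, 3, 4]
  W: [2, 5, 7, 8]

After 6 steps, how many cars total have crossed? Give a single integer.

Answer: 6

Derivation:
Step 1 [NS]: N:car6-GO,E:wait,S:car1-GO,W:wait | queues: N=0 E=0 S=2 W=4
Step 2 [NS]: N:empty,E:wait,S:car3-GO,W:wait | queues: N=0 E=0 S=1 W=4
Step 3 [NS]: N:empty,E:wait,S:car4-GO,W:wait | queues: N=0 E=0 S=0 W=4
Step 4 [EW]: N:wait,E:empty,S:wait,W:car2-GO | queues: N=0 E=0 S=0 W=3
Step 5 [EW]: N:wait,E:empty,S:wait,W:car5-GO | queues: N=0 E=0 S=0 W=2
Step 6 [NS]: N:empty,E:wait,S:empty,W:wait | queues: N=0 E=0 S=0 W=2
Cars crossed by step 6: 6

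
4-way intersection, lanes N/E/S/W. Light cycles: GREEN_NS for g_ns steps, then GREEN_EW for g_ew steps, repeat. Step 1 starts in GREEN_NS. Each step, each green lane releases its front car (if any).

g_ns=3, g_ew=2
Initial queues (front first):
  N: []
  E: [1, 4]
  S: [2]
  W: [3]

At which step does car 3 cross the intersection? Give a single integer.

Step 1 [NS]: N:empty,E:wait,S:car2-GO,W:wait | queues: N=0 E=2 S=0 W=1
Step 2 [NS]: N:empty,E:wait,S:empty,W:wait | queues: N=0 E=2 S=0 W=1
Step 3 [NS]: N:empty,E:wait,S:empty,W:wait | queues: N=0 E=2 S=0 W=1
Step 4 [EW]: N:wait,E:car1-GO,S:wait,W:car3-GO | queues: N=0 E=1 S=0 W=0
Step 5 [EW]: N:wait,E:car4-GO,S:wait,W:empty | queues: N=0 E=0 S=0 W=0
Car 3 crosses at step 4

4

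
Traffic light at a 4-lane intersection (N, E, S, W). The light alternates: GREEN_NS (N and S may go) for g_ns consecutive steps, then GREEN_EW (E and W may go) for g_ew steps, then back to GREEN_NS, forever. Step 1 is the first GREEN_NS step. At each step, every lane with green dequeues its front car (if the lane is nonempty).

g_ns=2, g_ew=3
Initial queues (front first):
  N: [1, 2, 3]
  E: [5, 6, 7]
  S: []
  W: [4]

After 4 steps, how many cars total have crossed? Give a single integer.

Step 1 [NS]: N:car1-GO,E:wait,S:empty,W:wait | queues: N=2 E=3 S=0 W=1
Step 2 [NS]: N:car2-GO,E:wait,S:empty,W:wait | queues: N=1 E=3 S=0 W=1
Step 3 [EW]: N:wait,E:car5-GO,S:wait,W:car4-GO | queues: N=1 E=2 S=0 W=0
Step 4 [EW]: N:wait,E:car6-GO,S:wait,W:empty | queues: N=1 E=1 S=0 W=0
Cars crossed by step 4: 5

Answer: 5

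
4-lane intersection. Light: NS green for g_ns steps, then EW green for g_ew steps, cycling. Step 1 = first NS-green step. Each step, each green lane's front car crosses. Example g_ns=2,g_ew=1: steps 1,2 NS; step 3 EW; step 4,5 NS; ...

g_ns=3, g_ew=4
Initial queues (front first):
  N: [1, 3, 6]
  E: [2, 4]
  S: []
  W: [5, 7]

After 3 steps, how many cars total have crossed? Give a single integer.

Step 1 [NS]: N:car1-GO,E:wait,S:empty,W:wait | queues: N=2 E=2 S=0 W=2
Step 2 [NS]: N:car3-GO,E:wait,S:empty,W:wait | queues: N=1 E=2 S=0 W=2
Step 3 [NS]: N:car6-GO,E:wait,S:empty,W:wait | queues: N=0 E=2 S=0 W=2
Cars crossed by step 3: 3

Answer: 3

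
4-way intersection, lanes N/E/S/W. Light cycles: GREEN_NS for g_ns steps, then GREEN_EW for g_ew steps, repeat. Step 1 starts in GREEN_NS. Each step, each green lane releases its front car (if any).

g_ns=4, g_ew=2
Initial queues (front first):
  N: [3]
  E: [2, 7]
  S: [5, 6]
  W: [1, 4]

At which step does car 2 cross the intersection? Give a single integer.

Step 1 [NS]: N:car3-GO,E:wait,S:car5-GO,W:wait | queues: N=0 E=2 S=1 W=2
Step 2 [NS]: N:empty,E:wait,S:car6-GO,W:wait | queues: N=0 E=2 S=0 W=2
Step 3 [NS]: N:empty,E:wait,S:empty,W:wait | queues: N=0 E=2 S=0 W=2
Step 4 [NS]: N:empty,E:wait,S:empty,W:wait | queues: N=0 E=2 S=0 W=2
Step 5 [EW]: N:wait,E:car2-GO,S:wait,W:car1-GO | queues: N=0 E=1 S=0 W=1
Step 6 [EW]: N:wait,E:car7-GO,S:wait,W:car4-GO | queues: N=0 E=0 S=0 W=0
Car 2 crosses at step 5

5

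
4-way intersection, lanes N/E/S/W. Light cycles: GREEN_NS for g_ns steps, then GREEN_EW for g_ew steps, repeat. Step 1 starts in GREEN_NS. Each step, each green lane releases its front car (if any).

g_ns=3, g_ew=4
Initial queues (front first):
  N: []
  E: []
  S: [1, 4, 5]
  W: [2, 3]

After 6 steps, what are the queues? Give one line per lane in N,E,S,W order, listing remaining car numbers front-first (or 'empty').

Step 1 [NS]: N:empty,E:wait,S:car1-GO,W:wait | queues: N=0 E=0 S=2 W=2
Step 2 [NS]: N:empty,E:wait,S:car4-GO,W:wait | queues: N=0 E=0 S=1 W=2
Step 3 [NS]: N:empty,E:wait,S:car5-GO,W:wait | queues: N=0 E=0 S=0 W=2
Step 4 [EW]: N:wait,E:empty,S:wait,W:car2-GO | queues: N=0 E=0 S=0 W=1
Step 5 [EW]: N:wait,E:empty,S:wait,W:car3-GO | queues: N=0 E=0 S=0 W=0

N: empty
E: empty
S: empty
W: empty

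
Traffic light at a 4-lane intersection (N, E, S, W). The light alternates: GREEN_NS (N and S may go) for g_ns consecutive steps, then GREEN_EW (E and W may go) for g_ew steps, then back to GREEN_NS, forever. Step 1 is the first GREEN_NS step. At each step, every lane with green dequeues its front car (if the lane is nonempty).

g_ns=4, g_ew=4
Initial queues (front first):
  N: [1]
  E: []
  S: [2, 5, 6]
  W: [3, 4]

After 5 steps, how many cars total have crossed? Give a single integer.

Answer: 5

Derivation:
Step 1 [NS]: N:car1-GO,E:wait,S:car2-GO,W:wait | queues: N=0 E=0 S=2 W=2
Step 2 [NS]: N:empty,E:wait,S:car5-GO,W:wait | queues: N=0 E=0 S=1 W=2
Step 3 [NS]: N:empty,E:wait,S:car6-GO,W:wait | queues: N=0 E=0 S=0 W=2
Step 4 [NS]: N:empty,E:wait,S:empty,W:wait | queues: N=0 E=0 S=0 W=2
Step 5 [EW]: N:wait,E:empty,S:wait,W:car3-GO | queues: N=0 E=0 S=0 W=1
Cars crossed by step 5: 5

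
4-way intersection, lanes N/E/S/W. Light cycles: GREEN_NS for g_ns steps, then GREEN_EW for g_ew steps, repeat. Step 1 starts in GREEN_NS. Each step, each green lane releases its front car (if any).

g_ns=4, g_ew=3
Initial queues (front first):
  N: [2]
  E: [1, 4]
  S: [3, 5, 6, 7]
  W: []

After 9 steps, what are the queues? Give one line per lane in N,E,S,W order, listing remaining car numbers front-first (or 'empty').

Step 1 [NS]: N:car2-GO,E:wait,S:car3-GO,W:wait | queues: N=0 E=2 S=3 W=0
Step 2 [NS]: N:empty,E:wait,S:car5-GO,W:wait | queues: N=0 E=2 S=2 W=0
Step 3 [NS]: N:empty,E:wait,S:car6-GO,W:wait | queues: N=0 E=2 S=1 W=0
Step 4 [NS]: N:empty,E:wait,S:car7-GO,W:wait | queues: N=0 E=2 S=0 W=0
Step 5 [EW]: N:wait,E:car1-GO,S:wait,W:empty | queues: N=0 E=1 S=0 W=0
Step 6 [EW]: N:wait,E:car4-GO,S:wait,W:empty | queues: N=0 E=0 S=0 W=0

N: empty
E: empty
S: empty
W: empty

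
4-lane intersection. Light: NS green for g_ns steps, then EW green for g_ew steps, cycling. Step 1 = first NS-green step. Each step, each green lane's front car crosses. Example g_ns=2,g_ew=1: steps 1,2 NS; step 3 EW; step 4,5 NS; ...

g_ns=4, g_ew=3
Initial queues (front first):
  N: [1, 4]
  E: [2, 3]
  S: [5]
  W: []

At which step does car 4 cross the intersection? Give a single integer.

Step 1 [NS]: N:car1-GO,E:wait,S:car5-GO,W:wait | queues: N=1 E=2 S=0 W=0
Step 2 [NS]: N:car4-GO,E:wait,S:empty,W:wait | queues: N=0 E=2 S=0 W=0
Step 3 [NS]: N:empty,E:wait,S:empty,W:wait | queues: N=0 E=2 S=0 W=0
Step 4 [NS]: N:empty,E:wait,S:empty,W:wait | queues: N=0 E=2 S=0 W=0
Step 5 [EW]: N:wait,E:car2-GO,S:wait,W:empty | queues: N=0 E=1 S=0 W=0
Step 6 [EW]: N:wait,E:car3-GO,S:wait,W:empty | queues: N=0 E=0 S=0 W=0
Car 4 crosses at step 2

2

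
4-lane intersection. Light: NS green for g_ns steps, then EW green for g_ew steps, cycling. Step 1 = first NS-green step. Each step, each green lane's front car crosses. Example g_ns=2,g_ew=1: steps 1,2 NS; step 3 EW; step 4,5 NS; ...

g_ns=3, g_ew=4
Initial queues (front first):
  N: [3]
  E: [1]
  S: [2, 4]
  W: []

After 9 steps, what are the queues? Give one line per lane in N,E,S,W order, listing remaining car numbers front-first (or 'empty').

Step 1 [NS]: N:car3-GO,E:wait,S:car2-GO,W:wait | queues: N=0 E=1 S=1 W=0
Step 2 [NS]: N:empty,E:wait,S:car4-GO,W:wait | queues: N=0 E=1 S=0 W=0
Step 3 [NS]: N:empty,E:wait,S:empty,W:wait | queues: N=0 E=1 S=0 W=0
Step 4 [EW]: N:wait,E:car1-GO,S:wait,W:empty | queues: N=0 E=0 S=0 W=0

N: empty
E: empty
S: empty
W: empty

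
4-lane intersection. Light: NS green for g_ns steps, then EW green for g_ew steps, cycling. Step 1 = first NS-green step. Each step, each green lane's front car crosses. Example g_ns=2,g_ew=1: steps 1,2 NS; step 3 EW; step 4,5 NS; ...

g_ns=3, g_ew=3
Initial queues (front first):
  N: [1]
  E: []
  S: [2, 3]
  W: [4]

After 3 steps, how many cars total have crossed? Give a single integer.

Step 1 [NS]: N:car1-GO,E:wait,S:car2-GO,W:wait | queues: N=0 E=0 S=1 W=1
Step 2 [NS]: N:empty,E:wait,S:car3-GO,W:wait | queues: N=0 E=0 S=0 W=1
Step 3 [NS]: N:empty,E:wait,S:empty,W:wait | queues: N=0 E=0 S=0 W=1
Cars crossed by step 3: 3

Answer: 3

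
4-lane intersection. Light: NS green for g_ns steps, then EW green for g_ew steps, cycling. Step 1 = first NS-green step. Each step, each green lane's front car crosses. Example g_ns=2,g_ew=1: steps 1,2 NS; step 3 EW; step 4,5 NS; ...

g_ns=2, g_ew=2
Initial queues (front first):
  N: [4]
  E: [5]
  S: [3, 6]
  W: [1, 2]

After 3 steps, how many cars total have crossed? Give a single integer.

Step 1 [NS]: N:car4-GO,E:wait,S:car3-GO,W:wait | queues: N=0 E=1 S=1 W=2
Step 2 [NS]: N:empty,E:wait,S:car6-GO,W:wait | queues: N=0 E=1 S=0 W=2
Step 3 [EW]: N:wait,E:car5-GO,S:wait,W:car1-GO | queues: N=0 E=0 S=0 W=1
Cars crossed by step 3: 5

Answer: 5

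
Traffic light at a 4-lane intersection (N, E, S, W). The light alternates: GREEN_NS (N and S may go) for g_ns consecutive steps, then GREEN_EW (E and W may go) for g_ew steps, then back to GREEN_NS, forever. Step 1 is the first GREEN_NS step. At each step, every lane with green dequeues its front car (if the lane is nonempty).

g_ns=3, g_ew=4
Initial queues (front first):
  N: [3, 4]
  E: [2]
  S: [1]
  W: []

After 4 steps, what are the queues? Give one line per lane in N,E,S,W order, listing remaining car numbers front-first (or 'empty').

Step 1 [NS]: N:car3-GO,E:wait,S:car1-GO,W:wait | queues: N=1 E=1 S=0 W=0
Step 2 [NS]: N:car4-GO,E:wait,S:empty,W:wait | queues: N=0 E=1 S=0 W=0
Step 3 [NS]: N:empty,E:wait,S:empty,W:wait | queues: N=0 E=1 S=0 W=0
Step 4 [EW]: N:wait,E:car2-GO,S:wait,W:empty | queues: N=0 E=0 S=0 W=0

N: empty
E: empty
S: empty
W: empty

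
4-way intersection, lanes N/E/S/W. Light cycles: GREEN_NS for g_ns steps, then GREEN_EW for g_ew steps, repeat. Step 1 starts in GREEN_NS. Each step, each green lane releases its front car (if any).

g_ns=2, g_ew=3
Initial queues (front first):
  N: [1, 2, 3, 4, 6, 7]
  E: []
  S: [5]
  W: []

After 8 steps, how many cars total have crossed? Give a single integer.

Step 1 [NS]: N:car1-GO,E:wait,S:car5-GO,W:wait | queues: N=5 E=0 S=0 W=0
Step 2 [NS]: N:car2-GO,E:wait,S:empty,W:wait | queues: N=4 E=0 S=0 W=0
Step 3 [EW]: N:wait,E:empty,S:wait,W:empty | queues: N=4 E=0 S=0 W=0
Step 4 [EW]: N:wait,E:empty,S:wait,W:empty | queues: N=4 E=0 S=0 W=0
Step 5 [EW]: N:wait,E:empty,S:wait,W:empty | queues: N=4 E=0 S=0 W=0
Step 6 [NS]: N:car3-GO,E:wait,S:empty,W:wait | queues: N=3 E=0 S=0 W=0
Step 7 [NS]: N:car4-GO,E:wait,S:empty,W:wait | queues: N=2 E=0 S=0 W=0
Step 8 [EW]: N:wait,E:empty,S:wait,W:empty | queues: N=2 E=0 S=0 W=0
Cars crossed by step 8: 5

Answer: 5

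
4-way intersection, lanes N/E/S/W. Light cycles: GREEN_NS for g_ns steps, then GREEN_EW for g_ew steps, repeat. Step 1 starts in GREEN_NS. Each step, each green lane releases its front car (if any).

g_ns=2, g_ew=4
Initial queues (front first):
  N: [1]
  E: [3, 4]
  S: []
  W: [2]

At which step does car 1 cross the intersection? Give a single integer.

Step 1 [NS]: N:car1-GO,E:wait,S:empty,W:wait | queues: N=0 E=2 S=0 W=1
Step 2 [NS]: N:empty,E:wait,S:empty,W:wait | queues: N=0 E=2 S=0 W=1
Step 3 [EW]: N:wait,E:car3-GO,S:wait,W:car2-GO | queues: N=0 E=1 S=0 W=0
Step 4 [EW]: N:wait,E:car4-GO,S:wait,W:empty | queues: N=0 E=0 S=0 W=0
Car 1 crosses at step 1

1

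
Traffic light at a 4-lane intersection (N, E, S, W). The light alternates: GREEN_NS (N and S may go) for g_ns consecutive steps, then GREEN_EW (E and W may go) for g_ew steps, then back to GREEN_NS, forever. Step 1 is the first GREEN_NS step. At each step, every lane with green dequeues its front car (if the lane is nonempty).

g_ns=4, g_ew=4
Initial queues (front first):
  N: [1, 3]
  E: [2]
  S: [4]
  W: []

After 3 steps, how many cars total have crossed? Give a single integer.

Step 1 [NS]: N:car1-GO,E:wait,S:car4-GO,W:wait | queues: N=1 E=1 S=0 W=0
Step 2 [NS]: N:car3-GO,E:wait,S:empty,W:wait | queues: N=0 E=1 S=0 W=0
Step 3 [NS]: N:empty,E:wait,S:empty,W:wait | queues: N=0 E=1 S=0 W=0
Cars crossed by step 3: 3

Answer: 3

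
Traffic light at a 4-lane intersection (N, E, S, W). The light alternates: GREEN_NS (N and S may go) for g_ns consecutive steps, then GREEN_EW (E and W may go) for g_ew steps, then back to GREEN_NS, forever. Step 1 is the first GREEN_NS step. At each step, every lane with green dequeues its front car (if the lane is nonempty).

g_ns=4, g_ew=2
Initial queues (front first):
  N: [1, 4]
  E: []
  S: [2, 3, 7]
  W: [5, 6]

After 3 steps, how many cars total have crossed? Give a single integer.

Step 1 [NS]: N:car1-GO,E:wait,S:car2-GO,W:wait | queues: N=1 E=0 S=2 W=2
Step 2 [NS]: N:car4-GO,E:wait,S:car3-GO,W:wait | queues: N=0 E=0 S=1 W=2
Step 3 [NS]: N:empty,E:wait,S:car7-GO,W:wait | queues: N=0 E=0 S=0 W=2
Cars crossed by step 3: 5

Answer: 5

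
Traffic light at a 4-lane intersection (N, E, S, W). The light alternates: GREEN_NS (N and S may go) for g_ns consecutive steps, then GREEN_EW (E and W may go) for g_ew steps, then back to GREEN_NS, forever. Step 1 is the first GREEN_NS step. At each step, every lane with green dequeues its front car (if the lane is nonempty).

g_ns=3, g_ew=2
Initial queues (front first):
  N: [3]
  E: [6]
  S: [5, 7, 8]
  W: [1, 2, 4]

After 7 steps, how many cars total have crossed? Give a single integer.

Step 1 [NS]: N:car3-GO,E:wait,S:car5-GO,W:wait | queues: N=0 E=1 S=2 W=3
Step 2 [NS]: N:empty,E:wait,S:car7-GO,W:wait | queues: N=0 E=1 S=1 W=3
Step 3 [NS]: N:empty,E:wait,S:car8-GO,W:wait | queues: N=0 E=1 S=0 W=3
Step 4 [EW]: N:wait,E:car6-GO,S:wait,W:car1-GO | queues: N=0 E=0 S=0 W=2
Step 5 [EW]: N:wait,E:empty,S:wait,W:car2-GO | queues: N=0 E=0 S=0 W=1
Step 6 [NS]: N:empty,E:wait,S:empty,W:wait | queues: N=0 E=0 S=0 W=1
Step 7 [NS]: N:empty,E:wait,S:empty,W:wait | queues: N=0 E=0 S=0 W=1
Cars crossed by step 7: 7

Answer: 7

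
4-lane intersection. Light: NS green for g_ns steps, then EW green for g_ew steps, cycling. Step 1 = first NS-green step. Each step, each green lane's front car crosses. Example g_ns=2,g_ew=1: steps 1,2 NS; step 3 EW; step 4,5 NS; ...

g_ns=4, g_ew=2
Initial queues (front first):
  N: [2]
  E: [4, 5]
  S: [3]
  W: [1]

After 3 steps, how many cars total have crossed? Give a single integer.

Answer: 2

Derivation:
Step 1 [NS]: N:car2-GO,E:wait,S:car3-GO,W:wait | queues: N=0 E=2 S=0 W=1
Step 2 [NS]: N:empty,E:wait,S:empty,W:wait | queues: N=0 E=2 S=0 W=1
Step 3 [NS]: N:empty,E:wait,S:empty,W:wait | queues: N=0 E=2 S=0 W=1
Cars crossed by step 3: 2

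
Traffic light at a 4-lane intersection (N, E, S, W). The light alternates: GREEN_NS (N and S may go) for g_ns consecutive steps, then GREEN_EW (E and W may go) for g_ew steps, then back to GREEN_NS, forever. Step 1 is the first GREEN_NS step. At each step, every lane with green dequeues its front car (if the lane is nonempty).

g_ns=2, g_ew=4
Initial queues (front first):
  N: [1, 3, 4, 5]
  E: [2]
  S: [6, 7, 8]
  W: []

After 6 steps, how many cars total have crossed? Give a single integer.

Step 1 [NS]: N:car1-GO,E:wait,S:car6-GO,W:wait | queues: N=3 E=1 S=2 W=0
Step 2 [NS]: N:car3-GO,E:wait,S:car7-GO,W:wait | queues: N=2 E=1 S=1 W=0
Step 3 [EW]: N:wait,E:car2-GO,S:wait,W:empty | queues: N=2 E=0 S=1 W=0
Step 4 [EW]: N:wait,E:empty,S:wait,W:empty | queues: N=2 E=0 S=1 W=0
Step 5 [EW]: N:wait,E:empty,S:wait,W:empty | queues: N=2 E=0 S=1 W=0
Step 6 [EW]: N:wait,E:empty,S:wait,W:empty | queues: N=2 E=0 S=1 W=0
Cars crossed by step 6: 5

Answer: 5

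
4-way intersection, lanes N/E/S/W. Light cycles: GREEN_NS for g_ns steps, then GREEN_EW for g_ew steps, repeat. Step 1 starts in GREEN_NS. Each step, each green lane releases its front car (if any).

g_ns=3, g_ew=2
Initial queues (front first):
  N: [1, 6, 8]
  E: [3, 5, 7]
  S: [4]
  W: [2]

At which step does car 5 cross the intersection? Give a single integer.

Step 1 [NS]: N:car1-GO,E:wait,S:car4-GO,W:wait | queues: N=2 E=3 S=0 W=1
Step 2 [NS]: N:car6-GO,E:wait,S:empty,W:wait | queues: N=1 E=3 S=0 W=1
Step 3 [NS]: N:car8-GO,E:wait,S:empty,W:wait | queues: N=0 E=3 S=0 W=1
Step 4 [EW]: N:wait,E:car3-GO,S:wait,W:car2-GO | queues: N=0 E=2 S=0 W=0
Step 5 [EW]: N:wait,E:car5-GO,S:wait,W:empty | queues: N=0 E=1 S=0 W=0
Step 6 [NS]: N:empty,E:wait,S:empty,W:wait | queues: N=0 E=1 S=0 W=0
Step 7 [NS]: N:empty,E:wait,S:empty,W:wait | queues: N=0 E=1 S=0 W=0
Step 8 [NS]: N:empty,E:wait,S:empty,W:wait | queues: N=0 E=1 S=0 W=0
Step 9 [EW]: N:wait,E:car7-GO,S:wait,W:empty | queues: N=0 E=0 S=0 W=0
Car 5 crosses at step 5

5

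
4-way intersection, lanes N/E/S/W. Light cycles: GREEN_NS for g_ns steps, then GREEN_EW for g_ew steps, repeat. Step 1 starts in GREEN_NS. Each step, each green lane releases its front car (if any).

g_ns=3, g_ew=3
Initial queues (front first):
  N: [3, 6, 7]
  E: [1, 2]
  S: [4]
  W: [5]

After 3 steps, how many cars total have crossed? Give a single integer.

Answer: 4

Derivation:
Step 1 [NS]: N:car3-GO,E:wait,S:car4-GO,W:wait | queues: N=2 E=2 S=0 W=1
Step 2 [NS]: N:car6-GO,E:wait,S:empty,W:wait | queues: N=1 E=2 S=0 W=1
Step 3 [NS]: N:car7-GO,E:wait,S:empty,W:wait | queues: N=0 E=2 S=0 W=1
Cars crossed by step 3: 4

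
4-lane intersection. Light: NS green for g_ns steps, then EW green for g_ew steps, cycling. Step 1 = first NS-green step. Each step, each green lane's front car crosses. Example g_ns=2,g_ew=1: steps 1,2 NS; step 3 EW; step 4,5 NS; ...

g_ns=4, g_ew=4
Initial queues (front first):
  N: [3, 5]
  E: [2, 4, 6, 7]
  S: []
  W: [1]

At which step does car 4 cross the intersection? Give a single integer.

Step 1 [NS]: N:car3-GO,E:wait,S:empty,W:wait | queues: N=1 E=4 S=0 W=1
Step 2 [NS]: N:car5-GO,E:wait,S:empty,W:wait | queues: N=0 E=4 S=0 W=1
Step 3 [NS]: N:empty,E:wait,S:empty,W:wait | queues: N=0 E=4 S=0 W=1
Step 4 [NS]: N:empty,E:wait,S:empty,W:wait | queues: N=0 E=4 S=0 W=1
Step 5 [EW]: N:wait,E:car2-GO,S:wait,W:car1-GO | queues: N=0 E=3 S=0 W=0
Step 6 [EW]: N:wait,E:car4-GO,S:wait,W:empty | queues: N=0 E=2 S=0 W=0
Step 7 [EW]: N:wait,E:car6-GO,S:wait,W:empty | queues: N=0 E=1 S=0 W=0
Step 8 [EW]: N:wait,E:car7-GO,S:wait,W:empty | queues: N=0 E=0 S=0 W=0
Car 4 crosses at step 6

6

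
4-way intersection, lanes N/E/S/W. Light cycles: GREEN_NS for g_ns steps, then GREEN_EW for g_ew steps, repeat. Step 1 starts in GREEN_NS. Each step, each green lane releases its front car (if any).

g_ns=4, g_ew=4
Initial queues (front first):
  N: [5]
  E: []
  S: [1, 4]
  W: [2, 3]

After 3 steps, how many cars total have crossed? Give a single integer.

Step 1 [NS]: N:car5-GO,E:wait,S:car1-GO,W:wait | queues: N=0 E=0 S=1 W=2
Step 2 [NS]: N:empty,E:wait,S:car4-GO,W:wait | queues: N=0 E=0 S=0 W=2
Step 3 [NS]: N:empty,E:wait,S:empty,W:wait | queues: N=0 E=0 S=0 W=2
Cars crossed by step 3: 3

Answer: 3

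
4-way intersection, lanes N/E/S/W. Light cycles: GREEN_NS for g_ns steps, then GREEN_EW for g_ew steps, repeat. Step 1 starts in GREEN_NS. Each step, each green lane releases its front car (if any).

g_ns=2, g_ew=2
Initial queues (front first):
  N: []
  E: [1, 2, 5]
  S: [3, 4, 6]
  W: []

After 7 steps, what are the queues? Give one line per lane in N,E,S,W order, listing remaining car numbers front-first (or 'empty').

Step 1 [NS]: N:empty,E:wait,S:car3-GO,W:wait | queues: N=0 E=3 S=2 W=0
Step 2 [NS]: N:empty,E:wait,S:car4-GO,W:wait | queues: N=0 E=3 S=1 W=0
Step 3 [EW]: N:wait,E:car1-GO,S:wait,W:empty | queues: N=0 E=2 S=1 W=0
Step 4 [EW]: N:wait,E:car2-GO,S:wait,W:empty | queues: N=0 E=1 S=1 W=0
Step 5 [NS]: N:empty,E:wait,S:car6-GO,W:wait | queues: N=0 E=1 S=0 W=0
Step 6 [NS]: N:empty,E:wait,S:empty,W:wait | queues: N=0 E=1 S=0 W=0
Step 7 [EW]: N:wait,E:car5-GO,S:wait,W:empty | queues: N=0 E=0 S=0 W=0

N: empty
E: empty
S: empty
W: empty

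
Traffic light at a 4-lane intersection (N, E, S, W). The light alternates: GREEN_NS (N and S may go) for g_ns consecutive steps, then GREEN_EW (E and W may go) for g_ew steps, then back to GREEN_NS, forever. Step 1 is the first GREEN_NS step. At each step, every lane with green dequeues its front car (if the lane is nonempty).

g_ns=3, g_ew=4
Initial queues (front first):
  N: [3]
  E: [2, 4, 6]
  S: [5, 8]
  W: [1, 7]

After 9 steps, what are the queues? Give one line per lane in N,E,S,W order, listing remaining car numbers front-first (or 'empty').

Step 1 [NS]: N:car3-GO,E:wait,S:car5-GO,W:wait | queues: N=0 E=3 S=1 W=2
Step 2 [NS]: N:empty,E:wait,S:car8-GO,W:wait | queues: N=0 E=3 S=0 W=2
Step 3 [NS]: N:empty,E:wait,S:empty,W:wait | queues: N=0 E=3 S=0 W=2
Step 4 [EW]: N:wait,E:car2-GO,S:wait,W:car1-GO | queues: N=0 E=2 S=0 W=1
Step 5 [EW]: N:wait,E:car4-GO,S:wait,W:car7-GO | queues: N=0 E=1 S=0 W=0
Step 6 [EW]: N:wait,E:car6-GO,S:wait,W:empty | queues: N=0 E=0 S=0 W=0

N: empty
E: empty
S: empty
W: empty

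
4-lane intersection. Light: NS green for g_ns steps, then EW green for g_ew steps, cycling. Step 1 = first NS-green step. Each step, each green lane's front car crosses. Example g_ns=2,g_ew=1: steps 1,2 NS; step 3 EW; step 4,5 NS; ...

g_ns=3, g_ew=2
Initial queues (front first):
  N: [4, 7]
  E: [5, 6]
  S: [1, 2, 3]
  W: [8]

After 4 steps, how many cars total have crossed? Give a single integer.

Answer: 7

Derivation:
Step 1 [NS]: N:car4-GO,E:wait,S:car1-GO,W:wait | queues: N=1 E=2 S=2 W=1
Step 2 [NS]: N:car7-GO,E:wait,S:car2-GO,W:wait | queues: N=0 E=2 S=1 W=1
Step 3 [NS]: N:empty,E:wait,S:car3-GO,W:wait | queues: N=0 E=2 S=0 W=1
Step 4 [EW]: N:wait,E:car5-GO,S:wait,W:car8-GO | queues: N=0 E=1 S=0 W=0
Cars crossed by step 4: 7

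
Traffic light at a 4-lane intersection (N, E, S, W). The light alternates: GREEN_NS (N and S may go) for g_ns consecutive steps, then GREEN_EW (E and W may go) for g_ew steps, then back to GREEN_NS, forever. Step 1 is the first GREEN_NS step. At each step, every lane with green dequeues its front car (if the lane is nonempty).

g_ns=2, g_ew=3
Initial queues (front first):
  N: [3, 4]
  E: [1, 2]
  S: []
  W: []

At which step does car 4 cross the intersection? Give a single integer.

Step 1 [NS]: N:car3-GO,E:wait,S:empty,W:wait | queues: N=1 E=2 S=0 W=0
Step 2 [NS]: N:car4-GO,E:wait,S:empty,W:wait | queues: N=0 E=2 S=0 W=0
Step 3 [EW]: N:wait,E:car1-GO,S:wait,W:empty | queues: N=0 E=1 S=0 W=0
Step 4 [EW]: N:wait,E:car2-GO,S:wait,W:empty | queues: N=0 E=0 S=0 W=0
Car 4 crosses at step 2

2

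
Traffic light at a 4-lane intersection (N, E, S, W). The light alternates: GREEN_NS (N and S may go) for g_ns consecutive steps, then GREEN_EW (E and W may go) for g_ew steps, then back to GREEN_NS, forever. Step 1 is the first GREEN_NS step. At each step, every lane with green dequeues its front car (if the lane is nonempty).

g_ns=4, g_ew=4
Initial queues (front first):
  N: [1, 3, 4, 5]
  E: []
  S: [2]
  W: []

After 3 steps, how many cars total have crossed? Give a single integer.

Answer: 4

Derivation:
Step 1 [NS]: N:car1-GO,E:wait,S:car2-GO,W:wait | queues: N=3 E=0 S=0 W=0
Step 2 [NS]: N:car3-GO,E:wait,S:empty,W:wait | queues: N=2 E=0 S=0 W=0
Step 3 [NS]: N:car4-GO,E:wait,S:empty,W:wait | queues: N=1 E=0 S=0 W=0
Cars crossed by step 3: 4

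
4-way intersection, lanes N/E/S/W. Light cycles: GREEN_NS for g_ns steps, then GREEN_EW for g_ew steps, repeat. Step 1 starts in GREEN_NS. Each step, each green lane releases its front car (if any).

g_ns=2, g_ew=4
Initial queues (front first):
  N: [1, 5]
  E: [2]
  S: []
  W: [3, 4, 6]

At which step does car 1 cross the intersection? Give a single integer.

Step 1 [NS]: N:car1-GO,E:wait,S:empty,W:wait | queues: N=1 E=1 S=0 W=3
Step 2 [NS]: N:car5-GO,E:wait,S:empty,W:wait | queues: N=0 E=1 S=0 W=3
Step 3 [EW]: N:wait,E:car2-GO,S:wait,W:car3-GO | queues: N=0 E=0 S=0 W=2
Step 4 [EW]: N:wait,E:empty,S:wait,W:car4-GO | queues: N=0 E=0 S=0 W=1
Step 5 [EW]: N:wait,E:empty,S:wait,W:car6-GO | queues: N=0 E=0 S=0 W=0
Car 1 crosses at step 1

1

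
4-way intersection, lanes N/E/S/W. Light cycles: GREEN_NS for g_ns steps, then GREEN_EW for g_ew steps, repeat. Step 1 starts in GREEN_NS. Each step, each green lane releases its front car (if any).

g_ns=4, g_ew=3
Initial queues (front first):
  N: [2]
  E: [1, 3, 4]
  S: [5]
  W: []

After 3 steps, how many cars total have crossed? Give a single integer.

Step 1 [NS]: N:car2-GO,E:wait,S:car5-GO,W:wait | queues: N=0 E=3 S=0 W=0
Step 2 [NS]: N:empty,E:wait,S:empty,W:wait | queues: N=0 E=3 S=0 W=0
Step 3 [NS]: N:empty,E:wait,S:empty,W:wait | queues: N=0 E=3 S=0 W=0
Cars crossed by step 3: 2

Answer: 2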